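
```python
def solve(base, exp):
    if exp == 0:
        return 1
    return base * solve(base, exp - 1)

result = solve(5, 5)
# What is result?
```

solve(5, 5) = 5 * 5 * 5 * 5 * 5 = 3125

Answer: 3125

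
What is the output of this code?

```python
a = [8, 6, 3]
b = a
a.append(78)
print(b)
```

Key concept: basic list aliasing.
Step by step:
`a = [8, 6, 3]` → a = [8, 6, 3]
`b = a` → b = [8, 6, 3] (same object as a)
`a.append(78)` → a = [8, 6, 3, 78] (same object as b); b = [8, 6, 3, 78] (same object as a)
`print(b)` → prints [8, 6, 3, 78]

Answer: [8, 6, 3, 78]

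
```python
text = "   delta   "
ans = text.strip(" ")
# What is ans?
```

Trace:
`text = "   delta   "` → text = '   delta   '
`ans = text.strip(" ")` → ans = 'delta'
So ans = 'delta'

Answer: 'delta'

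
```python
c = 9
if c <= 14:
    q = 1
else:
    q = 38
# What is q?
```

Trace:
`c = 9` → c = 9
`if c <= 14: ...` → c <= 14 is True → q = 1
So q = 1

Answer: 1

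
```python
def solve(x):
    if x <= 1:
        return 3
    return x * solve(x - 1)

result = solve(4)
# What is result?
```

solve(4) = 4 * 3 * 2 * 3 = 72

Answer: 72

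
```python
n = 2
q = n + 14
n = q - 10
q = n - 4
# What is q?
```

Trace:
`n = 2` → n = 2
`q = n + 14` → q = 16
`n = q - 10` → n = 6
`q = n - 4` → q = 2
So q = 2

Answer: 2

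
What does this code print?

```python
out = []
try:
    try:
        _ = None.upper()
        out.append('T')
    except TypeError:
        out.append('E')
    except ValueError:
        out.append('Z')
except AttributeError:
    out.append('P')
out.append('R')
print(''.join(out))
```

Execution trace: 'P' (outer except AttributeError) → 'R' (after the try/except). Output: PR

Answer: PR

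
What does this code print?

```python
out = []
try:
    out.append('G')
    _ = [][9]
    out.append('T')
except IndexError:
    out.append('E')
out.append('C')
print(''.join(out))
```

Execution trace: 'G' (try body) → 'E' (except IndexError) → 'C' (after the try/except). Output: GEC

Answer: GEC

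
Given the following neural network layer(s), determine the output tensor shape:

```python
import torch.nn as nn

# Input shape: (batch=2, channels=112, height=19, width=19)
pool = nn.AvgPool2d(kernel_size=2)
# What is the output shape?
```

Input: (2, 112, 19, 19) -> Output: (2, 112, 9, 9)

Answer: (2, 112, 9, 9)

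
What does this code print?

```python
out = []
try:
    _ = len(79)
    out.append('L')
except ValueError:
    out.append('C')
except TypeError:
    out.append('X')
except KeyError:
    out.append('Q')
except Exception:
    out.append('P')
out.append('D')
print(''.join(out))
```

Execution trace: 'X' (except TypeError) → 'D' (after the try/except). Output: XD

Answer: XD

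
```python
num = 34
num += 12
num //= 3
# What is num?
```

Trace:
`num = 34` → num = 34
`num += 12` → num = 46
`num //= 3` → num = 15
So num = 15

Answer: 15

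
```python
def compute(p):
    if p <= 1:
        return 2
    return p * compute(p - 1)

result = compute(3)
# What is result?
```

compute(3) = 3 * 2 * 2 = 12

Answer: 12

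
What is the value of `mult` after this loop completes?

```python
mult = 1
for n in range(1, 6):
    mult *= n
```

5! = 120
`mult` takes the values: 1 → 2 → 6 → 24 → 120

Answer: 120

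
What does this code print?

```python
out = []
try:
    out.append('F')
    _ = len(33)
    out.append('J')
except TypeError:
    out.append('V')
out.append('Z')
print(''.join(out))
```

Execution trace: 'F' (try body) → 'V' (except TypeError) → 'Z' (after the try/except). Output: FVZ

Answer: FVZ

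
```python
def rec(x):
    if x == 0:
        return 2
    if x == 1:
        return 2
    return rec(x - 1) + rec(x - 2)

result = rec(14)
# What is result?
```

Build up from base cases: rec(0)=2, rec(1)=2, rec(2)=4, rec(3)=6, rec(4)=10, rec(5)=16, rec(6)=26, ..., rec(14)=1220

Answer: 1220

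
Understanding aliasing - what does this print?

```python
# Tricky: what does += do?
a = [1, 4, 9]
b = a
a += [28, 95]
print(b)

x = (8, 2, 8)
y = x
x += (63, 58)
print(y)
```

Key concept: += behavior differs for mutable vs immutable.
Step by step:
`a = [1, 4, 9]` → a = [1, 4, 9]
`b = a` → b = [1, 4, 9] (same object as a)
`a += [28, 95]` → a = [1, 4, 9, 28, 95] (same object as b); b = [1, 4, 9, 28, 95] (same object as a)
`print(b)` → prints [1, 4, 9, 28, 95]
`x = (8, 2, 8)` → x = (8, 2, 8)
`y = x` → y = (8, 2, 8)
`x += (63, 58)` → x = (8, 2, 8, 63, 58)
`print(y)` → prints (8, 2, 8)

Answer:
[1, 4, 9, 28, 95]
(8, 2, 8)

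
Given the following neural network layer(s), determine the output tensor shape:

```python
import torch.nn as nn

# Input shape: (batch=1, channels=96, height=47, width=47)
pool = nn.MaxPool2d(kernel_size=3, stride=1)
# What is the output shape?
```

Input: (1, 96, 47, 47) -> Output: (1, 96, 45, 45)

Answer: (1, 96, 45, 45)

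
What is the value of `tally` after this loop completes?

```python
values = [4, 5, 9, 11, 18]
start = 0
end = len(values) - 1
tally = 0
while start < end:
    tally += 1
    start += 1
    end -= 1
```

Iterations until pointers meet (list length 5)
`tally` takes the values: 0 → 1 → 2

Answer: 2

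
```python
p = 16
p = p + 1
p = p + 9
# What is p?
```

Trace:
`p = 16` → p = 16
`p = p + 1` → p = 17
`p = p + 9` → p = 26
So p = 26

Answer: 26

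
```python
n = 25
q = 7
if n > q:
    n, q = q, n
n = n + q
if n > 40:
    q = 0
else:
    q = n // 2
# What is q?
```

Trace:
`n = 25` → n = 25
`q = 7` → q = 7
`if n > q: ...` → n > q is True → n = 7; q = 25
`n = n + q` → n = 32
`if n > 40: ...` → n > 40 is False, take else branch → q = 16
So q = 16

Answer: 16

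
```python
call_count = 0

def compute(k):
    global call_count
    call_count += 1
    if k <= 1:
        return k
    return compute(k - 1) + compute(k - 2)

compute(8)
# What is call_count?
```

Calls(k) = 1 + Calls(k-1) + Calls(k-2); Calls(0)=Calls(1)=1. For k=8 this gives 67.

Answer: 67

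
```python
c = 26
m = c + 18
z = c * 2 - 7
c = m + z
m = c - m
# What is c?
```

Trace:
`c = 26` → c = 26
`m = c + 18` → m = 44
`z = c * 2 - 7` → z = 45
`c = m + z` → c = 89
`m = c - m` → m = 45
So c = 89

Answer: 89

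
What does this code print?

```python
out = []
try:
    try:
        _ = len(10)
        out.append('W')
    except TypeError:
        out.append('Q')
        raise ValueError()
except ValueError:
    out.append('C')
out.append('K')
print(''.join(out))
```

Execution trace: 'Q' (except TypeError) → 'C' (outer except ValueError) → 'K' (after the try/except). Output: QCK

Answer: QCK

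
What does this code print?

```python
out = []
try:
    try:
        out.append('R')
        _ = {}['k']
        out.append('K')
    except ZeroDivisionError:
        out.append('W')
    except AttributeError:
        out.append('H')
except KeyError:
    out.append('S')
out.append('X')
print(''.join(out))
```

Execution trace: 'R' (try body) → 'S' (outer except KeyError) → 'X' (after the try/except). Output: RSX

Answer: RSX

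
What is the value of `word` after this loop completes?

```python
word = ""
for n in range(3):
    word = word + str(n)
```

Concatenate digits 0 to 2
`word` takes the values: "" → "0" → "01" → "012"

Answer: "012"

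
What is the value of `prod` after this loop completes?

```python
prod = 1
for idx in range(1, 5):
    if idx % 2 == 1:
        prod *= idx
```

Product of odd numbers 1 to 4
`prod` takes the values: 1 → 3

Answer: 3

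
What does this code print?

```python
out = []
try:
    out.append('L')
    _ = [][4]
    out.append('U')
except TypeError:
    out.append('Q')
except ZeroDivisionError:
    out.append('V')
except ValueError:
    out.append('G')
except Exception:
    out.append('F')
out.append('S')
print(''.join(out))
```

Execution trace: 'L' (try body) → 'F' (except Exception) → 'S' (after the try/except). Output: LFS

Answer: LFS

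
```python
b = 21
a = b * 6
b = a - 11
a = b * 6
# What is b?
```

Trace:
`b = 21` → b = 21
`a = b * 6` → a = 126
`b = a - 11` → b = 115
`a = b * 6` → a = 690
So b = 115

Answer: 115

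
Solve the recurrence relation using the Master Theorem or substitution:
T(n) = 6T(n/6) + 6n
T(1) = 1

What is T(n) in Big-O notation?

By Master Theorem: a=6, b=6, f(n)=6n. Since log_6(6) = 1 and f(n) = Θ(n^1), Case 2 applies. T(n) = O(n log n).

Answer: O(n log n)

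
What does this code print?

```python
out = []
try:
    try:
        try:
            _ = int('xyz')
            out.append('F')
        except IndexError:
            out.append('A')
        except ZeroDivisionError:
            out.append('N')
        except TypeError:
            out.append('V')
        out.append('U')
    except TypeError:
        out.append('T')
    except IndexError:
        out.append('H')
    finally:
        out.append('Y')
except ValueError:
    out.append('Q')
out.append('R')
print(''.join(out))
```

Execution trace: 'Y' (finally) → 'Q' (outer except ValueError) → 'R' (after the try/except). Output: YQR

Answer: YQR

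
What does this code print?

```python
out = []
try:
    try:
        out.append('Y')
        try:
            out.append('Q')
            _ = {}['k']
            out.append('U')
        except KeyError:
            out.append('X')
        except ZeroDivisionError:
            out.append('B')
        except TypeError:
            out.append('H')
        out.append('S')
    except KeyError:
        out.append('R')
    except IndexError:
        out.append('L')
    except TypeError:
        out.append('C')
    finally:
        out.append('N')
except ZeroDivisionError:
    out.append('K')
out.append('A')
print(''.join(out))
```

Execution trace: 'Y' (try body) → 'Q' (inner try body) → 'X' (inner except KeyError) → 'S' (try body, no exception) → 'N' (finally) → 'A' (after the try/except). Output: YQXSNA

Answer: YQXSNA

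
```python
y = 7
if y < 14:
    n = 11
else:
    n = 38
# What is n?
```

Trace:
`y = 7` → y = 7
`if y < 14: ...` → y < 14 is True → n = 11
So n = 11

Answer: 11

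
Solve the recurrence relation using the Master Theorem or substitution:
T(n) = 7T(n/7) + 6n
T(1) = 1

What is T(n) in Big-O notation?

By Master Theorem: a=7, b=7, f(n)=6n. Since log_7(7) = 1 and f(n) = Θ(n^1), Case 2 applies. T(n) = O(n log n).

Answer: O(n log n)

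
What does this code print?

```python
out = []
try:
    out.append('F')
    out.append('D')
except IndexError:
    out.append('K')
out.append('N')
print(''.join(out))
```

Execution trace: 'F' (try body) → 'D' (try body, no exception) → 'N' (after the try/except). Output: FDN

Answer: FDN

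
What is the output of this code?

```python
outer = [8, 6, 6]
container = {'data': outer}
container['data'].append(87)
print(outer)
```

Key concept: dict holds reference to list.
Step by step:
`outer = [8, 6, 6]` → outer = [8, 6, 6]
`container = {'data': outer}` → container = {'data': [8, 6, 6]}
`container['data'].append(87)` → outer = [8, 6, 6, 87]; container = {'data': [8, 6, 6, 87]}
`print(outer)` → prints [8, 6, 6, 87]

Answer: [8, 6, 6, 87]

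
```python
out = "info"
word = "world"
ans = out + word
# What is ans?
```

Trace:
`out = "info"` → out = 'info'
`word = "world"` → word = 'world'
`ans = out + word` → ans = 'infoworld'
So ans = 'infoworld'

Answer: 'infoworld'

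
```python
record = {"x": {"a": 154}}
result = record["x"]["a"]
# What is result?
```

Trace:
`record = {"x": {"a": 154}}` → record = {'x': {'a': 154}}
`result = record["x"]["a"]` → result = 154
So result = 154

Answer: 154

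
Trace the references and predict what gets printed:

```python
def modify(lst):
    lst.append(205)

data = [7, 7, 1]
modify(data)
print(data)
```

Key concept: function modifies passed list.
Step by step:
`data = [7, 7, 1]` → data = [7, 7, 1]
`modify(data)` → data = [7, 7, 1, 205]
`print(data)` → prints [7, 7, 1, 205]

Answer: [7, 7, 1, 205]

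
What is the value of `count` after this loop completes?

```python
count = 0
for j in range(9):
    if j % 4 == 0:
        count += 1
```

Count numbers divisible by 4 in range(9)
`count` takes the values: 0 → 1 → 2 → 3

Answer: 3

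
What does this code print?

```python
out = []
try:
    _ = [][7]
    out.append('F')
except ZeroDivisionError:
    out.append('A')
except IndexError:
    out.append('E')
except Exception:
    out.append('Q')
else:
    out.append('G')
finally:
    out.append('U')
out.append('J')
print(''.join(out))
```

Execution trace: 'E' (except IndexError) → 'U' (finally) → 'J' (after the try/except). Output: EUJ

Answer: EUJ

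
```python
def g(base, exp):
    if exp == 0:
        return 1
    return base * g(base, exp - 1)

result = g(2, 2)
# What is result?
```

g(2, 2) = 2 * 2 = 4

Answer: 4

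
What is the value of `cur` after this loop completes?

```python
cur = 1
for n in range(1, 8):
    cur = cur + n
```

Start at 1, add 1 through 7
`cur` takes the values: 1 → 2 → 4 → 7 → 11 → 16 → 22 → 29

Answer: 29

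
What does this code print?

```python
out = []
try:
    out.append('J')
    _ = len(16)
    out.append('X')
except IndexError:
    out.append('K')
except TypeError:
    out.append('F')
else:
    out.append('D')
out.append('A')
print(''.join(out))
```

Execution trace: 'J' (try body) → 'F' (except TypeError) → 'A' (after the try/except). Output: JFA

Answer: JFA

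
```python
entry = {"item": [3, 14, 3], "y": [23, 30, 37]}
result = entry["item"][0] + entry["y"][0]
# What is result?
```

Trace:
`entry = {"item": [3, 14, 3], "y": [23, 30, 37]}` → entry = {'item': [3, 14, 3], 'y': [23, 30, 37]}
`result = entry["item"][0] + entry["y"][0]` → result = 26
So result = 26

Answer: 26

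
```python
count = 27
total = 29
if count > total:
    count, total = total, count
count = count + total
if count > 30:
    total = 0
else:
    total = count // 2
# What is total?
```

Trace:
`count = 27` → count = 27
`total = 29` → total = 29
`if count > total: ...` → count > total is False → no variable changes
`count = count + total` → count = 56
`if count > 30: ...` → count > 30 is True → total = 0
So total = 0

Answer: 0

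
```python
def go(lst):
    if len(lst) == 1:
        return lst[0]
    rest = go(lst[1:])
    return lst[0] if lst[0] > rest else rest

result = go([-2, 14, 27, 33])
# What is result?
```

Recursive max over [-2, 14, 27, 33] = 33

Answer: 33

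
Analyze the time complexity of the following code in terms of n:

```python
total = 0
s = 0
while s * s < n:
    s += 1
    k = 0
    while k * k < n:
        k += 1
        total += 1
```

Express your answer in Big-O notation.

Each loop level contributes: √n × √n. Multiplying the contributions gives O(n).

Answer: O(n)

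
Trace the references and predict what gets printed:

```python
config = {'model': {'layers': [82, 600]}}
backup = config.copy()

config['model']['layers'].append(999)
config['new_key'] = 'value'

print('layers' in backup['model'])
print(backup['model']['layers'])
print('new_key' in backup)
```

Key concept: shallow copy gotcha with nested dict.
Step by step:
`config = {'model': {'layers': [82, 600]}}` → config = {'model': {'layers': [82, 600]}}
`backup = config.copy()` → backup = {'model': {'layers': [82, 600]}}
`config['model']['layers'].append(999)` → config = {'model': {'layers': [82, 600, 999]}}; backup = {'model': {'layers': [82, 600, 999]}}
`config['new_key'] = 'value'` → config = {'model': {'layers': [82, 600, 999]}, 'new_key': 'value'}
`print('layers' in backup['model'])` → prints True
`print(backup['model']['layers'])` → prints [82, 600, 999]
`print('new_key' in backup)` → prints False

Answer:
True
[82, 600, 999]
False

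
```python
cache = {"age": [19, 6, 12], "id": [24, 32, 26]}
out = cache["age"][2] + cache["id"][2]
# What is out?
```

Trace:
`cache = {"age": [19, 6, 12], "id": [24, 32, 26]}` → cache = {'age': [19, 6, 12], 'id': [24, 32, 26]}
`out = cache["age"][2] + cache["id"][2]` → out = 38
So out = 38

Answer: 38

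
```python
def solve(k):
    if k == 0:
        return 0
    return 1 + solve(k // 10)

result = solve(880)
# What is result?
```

Count of digits of 880: 3

Answer: 3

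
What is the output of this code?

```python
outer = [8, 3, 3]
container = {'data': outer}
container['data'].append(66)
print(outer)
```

Key concept: dict holds reference to list.
Step by step:
`outer = [8, 3, 3]` → outer = [8, 3, 3]
`container = {'data': outer}` → container = {'data': [8, 3, 3]}
`container['data'].append(66)` → outer = [8, 3, 3, 66]; container = {'data': [8, 3, 3, 66]}
`print(outer)` → prints [8, 3, 3, 66]

Answer: [8, 3, 3, 66]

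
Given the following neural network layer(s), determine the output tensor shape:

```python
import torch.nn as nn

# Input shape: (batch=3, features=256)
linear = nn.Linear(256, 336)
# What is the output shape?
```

Input: (3, 256) -> Output: (3, 336)

Answer: (3, 336)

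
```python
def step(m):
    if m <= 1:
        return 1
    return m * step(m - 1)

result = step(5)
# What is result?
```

step(5) = 5 * 4 * 3 * 2 * 1 = 120

Answer: 120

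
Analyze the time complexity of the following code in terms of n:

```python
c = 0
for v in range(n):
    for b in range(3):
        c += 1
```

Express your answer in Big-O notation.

Each loop level contributes: n × 1. Multiplying the contributions gives O(n).

Answer: O(n)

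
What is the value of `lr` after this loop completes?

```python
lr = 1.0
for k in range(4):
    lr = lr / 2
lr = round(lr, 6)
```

Halving LR 4 times: 1 / 2^4
`lr` takes the values: 1.0 → 0.5 → 0.25 → 0.125 → 0.0625

Answer: 0.0625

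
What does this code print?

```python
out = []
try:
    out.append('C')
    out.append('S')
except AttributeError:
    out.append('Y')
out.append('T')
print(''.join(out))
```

Execution trace: 'C' (try body) → 'S' (try body, no exception) → 'T' (after the try/except). Output: CST

Answer: CST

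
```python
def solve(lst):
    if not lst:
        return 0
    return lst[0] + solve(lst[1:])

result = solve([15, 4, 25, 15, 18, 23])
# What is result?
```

15 + 4 + 25 + 15 + 18 + 23 + 0 = 100

Answer: 100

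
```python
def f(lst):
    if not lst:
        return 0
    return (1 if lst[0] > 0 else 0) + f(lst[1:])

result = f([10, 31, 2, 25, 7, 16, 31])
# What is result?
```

Count of positive elements in [10, 31, 2, 25, 7, 16, 31] = 7

Answer: 7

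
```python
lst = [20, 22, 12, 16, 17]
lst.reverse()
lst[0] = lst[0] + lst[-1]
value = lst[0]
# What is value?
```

Trace:
`lst = [20, 22, 12, 16, 17]` → lst = [20, 22, 12, 16, 17]
`lst.reverse()` → lst = [17, 16, 12, 22, 20]
`lst[0] = lst[0] + lst[-1]` → lst = [37, 16, 12, 22, 20]
`value = lst[0]` → value = 37
So value = 37

Answer: 37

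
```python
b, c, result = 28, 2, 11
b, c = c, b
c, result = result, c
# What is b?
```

Trace:
`b, c, result = 28, 2, 11` → b = 28; c = 2; result = 11
`b, c = c, b` → b = 2; c = 28
`c, result = result, c` → c = 11; result = 28
So b = 2

Answer: 2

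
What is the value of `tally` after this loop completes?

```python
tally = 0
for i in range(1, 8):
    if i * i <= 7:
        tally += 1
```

Count numbers where i² ≤ 7
`tally` takes the values: 0 → 1 → 2

Answer: 2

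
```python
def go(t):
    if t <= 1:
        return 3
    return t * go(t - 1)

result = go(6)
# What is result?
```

go(6) = 6 * 5 * 4 * 3 * 2 * 3 = 2160

Answer: 2160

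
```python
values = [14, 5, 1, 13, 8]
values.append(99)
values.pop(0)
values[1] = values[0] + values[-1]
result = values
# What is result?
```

Trace:
`values = [14, 5, 1, 13, 8]` → values = [14, 5, 1, 13, 8]
`values.append(99)` → values = [14, 5, 1, 13, 8, 99]
`values.pop(0)` → values = [5, 1, 13, 8, 99]
`values[1] = values[0] + values[-1]` → values = [5, 104, 13, 8, 99]
`result = values` → result = [5, 104, 13, 8, 99]
So result = [5, 104, 13, 8, 99]

Answer: [5, 104, 13, 8, 99]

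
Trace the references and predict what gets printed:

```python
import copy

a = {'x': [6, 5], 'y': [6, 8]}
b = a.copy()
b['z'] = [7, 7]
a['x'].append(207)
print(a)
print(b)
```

Key concept: shallow copy of dict with mutable values.
Step by step:
`a = {'x': [6, 5], 'y': [6, 8]}` → a = {'x': [6, 5], 'y': [6, 8]}
`b = a.copy()` → b = {'x': [6, 5], 'y': [6, 8]}
`b['z'] = [7, 7]` → b = {'x': [6, 5], 'y': [6, 8], 'z': [7, 7]}
`a['x'].append(207)` → a = {'x': [6, 5, 207], 'y': [6, 8]}; b = {'x': [6, 5, 207], 'y': [6, 8], 'z': [7, 7]}
`print(a)` → prints {'x': [6, 5, 207], 'y': [6, 8]}
`print(b)` → prints {'x': [6, 5, 207], 'y': [6, 8], 'z': [7, 7]}

Answer:
{'x': [6, 5, 207], 'y': [6, 8]}
{'x': [6, 5, 207], 'y': [6, 8], 'z': [7, 7]}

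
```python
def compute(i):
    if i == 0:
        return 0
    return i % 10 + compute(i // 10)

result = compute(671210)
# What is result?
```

Sum of digits of 671210: 0 + 1 + 2 + 1 + 7 + 6 = 17

Answer: 17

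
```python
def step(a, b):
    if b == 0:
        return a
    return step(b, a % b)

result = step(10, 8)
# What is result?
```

step(10, 8) -> step(8, 2) -> step(2, 0) -> 2

Answer: 2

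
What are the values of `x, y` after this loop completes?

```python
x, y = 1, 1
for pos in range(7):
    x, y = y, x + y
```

Fibonacci: after 7 iterations
`x, y` takes the values: (1, 1) → (1, 2) → (2, 3) → (3, 5) → (5, 8) → (8, 13) → (13, 21) → (21, 34)

Answer: 21, 34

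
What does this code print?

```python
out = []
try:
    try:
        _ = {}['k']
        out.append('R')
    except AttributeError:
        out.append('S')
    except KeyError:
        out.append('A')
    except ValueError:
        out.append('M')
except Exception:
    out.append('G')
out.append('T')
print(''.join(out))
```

Execution trace: 'A' (inner except KeyError) → 'T' (after the try/except). Output: AT

Answer: AT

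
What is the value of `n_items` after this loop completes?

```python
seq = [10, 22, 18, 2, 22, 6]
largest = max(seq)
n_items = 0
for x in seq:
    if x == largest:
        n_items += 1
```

Count of max value 22 in [10, 22, 18, 2, 22, 6]
`n_items` takes the values: 0 → 1 → 2

Answer: 2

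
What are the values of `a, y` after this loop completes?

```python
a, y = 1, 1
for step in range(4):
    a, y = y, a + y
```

Fibonacci: after 4 iterations
`a, y` takes the values: (1, 1) → (1, 2) → (2, 3) → (3, 5) → (5, 8)

Answer: 5, 8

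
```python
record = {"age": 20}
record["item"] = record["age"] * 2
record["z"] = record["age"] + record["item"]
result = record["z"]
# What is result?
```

Trace:
`record = {"age": 20}` → record = {'age': 20}
`record["item"] = record["age"] * 2` → record = {'age': 20, 'item': 40}
`record["z"] = record["age"] + record["item"]` → record = {'age': 20, 'item': 40, 'z': 60}
`result = record["z"]` → result = 60
So result = 60

Answer: 60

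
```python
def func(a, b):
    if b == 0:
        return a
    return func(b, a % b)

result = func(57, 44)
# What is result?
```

func(57, 44) -> func(44, 13) -> func(13, 5) -> func(5, 3) -> func(3, 2) -> func(2, 1) -> func(1, 0) -> 1

Answer: 1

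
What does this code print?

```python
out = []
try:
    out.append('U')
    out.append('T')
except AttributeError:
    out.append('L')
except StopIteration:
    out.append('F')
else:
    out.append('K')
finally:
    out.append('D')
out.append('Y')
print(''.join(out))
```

Execution trace: 'U' (try body) → 'T' (try body, no exception) → 'K' (else) → 'D' (finally) → 'Y' (after the try/except). Output: UTKDY

Answer: UTKDY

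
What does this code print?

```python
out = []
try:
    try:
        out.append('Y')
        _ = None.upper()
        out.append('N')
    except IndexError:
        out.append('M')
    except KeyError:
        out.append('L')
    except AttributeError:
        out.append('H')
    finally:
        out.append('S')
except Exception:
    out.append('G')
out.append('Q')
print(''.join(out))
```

Execution trace: 'Y' (inner try body) → 'H' (inner except AttributeError) → 'S' (inner finally) → 'Q' (after the try/except). Output: YHSQ

Answer: YHSQ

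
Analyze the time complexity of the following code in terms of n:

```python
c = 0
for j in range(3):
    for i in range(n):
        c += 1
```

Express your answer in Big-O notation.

Each loop level contributes: 1 × n. Multiplying the contributions gives O(n).

Answer: O(n)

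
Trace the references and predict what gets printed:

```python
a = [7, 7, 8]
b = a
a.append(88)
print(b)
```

Key concept: basic list aliasing.
Step by step:
`a = [7, 7, 8]` → a = [7, 7, 8]
`b = a` → b = [7, 7, 8] (same object as a)
`a.append(88)` → a = [7, 7, 8, 88] (same object as b); b = [7, 7, 8, 88] (same object as a)
`print(b)` → prints [7, 7, 8, 88]

Answer: [7, 7, 8, 88]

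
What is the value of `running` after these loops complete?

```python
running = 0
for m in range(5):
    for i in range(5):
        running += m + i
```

Sum of all m+i for m,i in 5x5
`running` takes the values: 0 → 1 → 3 → 6 → 10 → 11 → 13 → 16 → 20 → 25 → 27 → 30 → 34 → 39 → 45 → 48 → 52 → 57 → 63 → 70 → 74 → 79 → 85 → 92 → 100

Answer: 100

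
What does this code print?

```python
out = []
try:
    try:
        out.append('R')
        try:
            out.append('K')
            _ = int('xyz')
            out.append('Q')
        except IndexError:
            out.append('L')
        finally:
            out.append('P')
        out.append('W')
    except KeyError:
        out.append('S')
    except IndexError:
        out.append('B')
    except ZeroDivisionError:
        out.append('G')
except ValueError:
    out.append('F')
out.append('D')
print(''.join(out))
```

Execution trace: 'R' (try body) → 'K' (inner try body) → 'P' (inner finally) → 'F' (outer except ValueError) → 'D' (after the try/except). Output: RKPFD

Answer: RKPFD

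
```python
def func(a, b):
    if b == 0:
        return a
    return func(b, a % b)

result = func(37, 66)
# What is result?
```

func(37, 66) -> func(66, 37) -> func(37, 29) -> func(29, 8) -> func(8, 5) -> func(5, 3) -> func(3, 2) -> func(2, 1) -> func(1, 0) -> 1

Answer: 1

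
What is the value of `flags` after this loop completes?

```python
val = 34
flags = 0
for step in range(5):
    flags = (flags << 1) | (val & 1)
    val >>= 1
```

Reverse lowest 5 bits of 34
`flags` takes the values: 0 → 1 → 2 → 4 → 8

Answer: 8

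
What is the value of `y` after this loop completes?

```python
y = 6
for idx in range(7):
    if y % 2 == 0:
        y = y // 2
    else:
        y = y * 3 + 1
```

Collatz-style transformation from 6
`y` takes the values: 6 → 3 → 10 → 5 → 16 → 8 → 4 → 2

Answer: 2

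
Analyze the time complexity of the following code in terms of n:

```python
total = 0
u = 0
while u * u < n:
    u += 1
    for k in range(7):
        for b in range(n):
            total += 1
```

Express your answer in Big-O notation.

Each loop level contributes: √n × 1 × n. Multiplying the contributions gives O(n√n).

Answer: O(n√n)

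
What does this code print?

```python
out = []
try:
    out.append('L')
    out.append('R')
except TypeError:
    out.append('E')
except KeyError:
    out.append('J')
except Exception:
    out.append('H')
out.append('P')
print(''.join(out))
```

Execution trace: 'L' (try body) → 'R' (try body, no exception) → 'P' (after the try/except). Output: LRP

Answer: LRP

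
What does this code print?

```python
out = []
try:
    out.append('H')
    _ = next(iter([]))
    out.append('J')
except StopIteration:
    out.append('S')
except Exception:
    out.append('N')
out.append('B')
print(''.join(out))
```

Execution trace: 'H' (try body) → 'S' (except StopIteration) → 'B' (after the try/except). Output: HSB

Answer: HSB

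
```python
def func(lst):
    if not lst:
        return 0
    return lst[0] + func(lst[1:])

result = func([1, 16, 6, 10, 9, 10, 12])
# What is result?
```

1 + 16 + 6 + 10 + 9 + 10 + 12 + 0 = 64

Answer: 64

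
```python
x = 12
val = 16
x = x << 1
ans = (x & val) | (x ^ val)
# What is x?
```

Trace:
`x = 12` → x = 12
`val = 16` → val = 16
`x = x << 1` → x = 24
`ans = (x & val) | (x ^ val)` → ans = 24
So x = 24

Answer: 24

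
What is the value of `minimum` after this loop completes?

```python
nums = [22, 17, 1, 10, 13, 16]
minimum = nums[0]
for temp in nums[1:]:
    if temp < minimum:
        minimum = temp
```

Minimum of [22, 17, 1, 10, 13, 16]
`minimum` takes the values: 22 → 17 → 1

Answer: 1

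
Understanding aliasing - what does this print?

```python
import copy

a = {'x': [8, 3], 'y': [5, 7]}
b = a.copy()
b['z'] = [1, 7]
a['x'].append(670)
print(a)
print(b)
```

Key concept: shallow copy of dict with mutable values.
Step by step:
`a = {'x': [8, 3], 'y': [5, 7]}` → a = {'x': [8, 3], 'y': [5, 7]}
`b = a.copy()` → b = {'x': [8, 3], 'y': [5, 7]}
`b['z'] = [1, 7]` → b = {'x': [8, 3], 'y': [5, 7], 'z': [1, 7]}
`a['x'].append(670)` → a = {'x': [8, 3, 670], 'y': [5, 7]}; b = {'x': [8, 3, 670], 'y': [5, 7], 'z': [1, 7]}
`print(a)` → prints {'x': [8, 3, 670], 'y': [5, 7]}
`print(b)` → prints {'x': [8, 3, 670], 'y': [5, 7], 'z': [1, 7]}

Answer:
{'x': [8, 3, 670], 'y': [5, 7]}
{'x': [8, 3, 670], 'y': [5, 7], 'z': [1, 7]}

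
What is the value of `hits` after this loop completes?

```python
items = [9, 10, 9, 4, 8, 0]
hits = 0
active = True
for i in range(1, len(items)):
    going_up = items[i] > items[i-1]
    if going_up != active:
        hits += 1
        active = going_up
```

Count direction changes in [9, 10, 9, 4, 8, 0]
`hits` takes the values: 0 → 1 → 2 → 3

Answer: 3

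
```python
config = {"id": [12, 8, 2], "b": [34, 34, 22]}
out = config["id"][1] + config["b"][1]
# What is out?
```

Trace:
`config = {"id": [12, 8, 2], "b": [34, 34, 22]}` → config = {'id': [12, 8, 2], 'b': [34, 34, 22]}
`out = config["id"][1] + config["b"][1]` → out = 42
So out = 42

Answer: 42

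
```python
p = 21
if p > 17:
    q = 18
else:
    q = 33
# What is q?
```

Trace:
`p = 21` → p = 21
`if p > 17: ...` → p > 17 is True → q = 18
So q = 18

Answer: 18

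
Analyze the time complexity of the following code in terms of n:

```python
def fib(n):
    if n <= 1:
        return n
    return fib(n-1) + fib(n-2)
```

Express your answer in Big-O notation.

This is Recursive Fibonacci (naive). Time complexity: O(2^n).

Answer: O(2^n)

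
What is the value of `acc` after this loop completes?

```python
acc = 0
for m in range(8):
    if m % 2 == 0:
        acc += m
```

Sum of even numbers 0 to 7
`acc` takes the values: 0 → 2 → 6 → 12

Answer: 12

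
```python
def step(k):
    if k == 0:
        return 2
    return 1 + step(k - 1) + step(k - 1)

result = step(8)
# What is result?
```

step(k) = 1 + 2·step(k-1), step(0)=2. Closed form: (2+1)·2^8 - 1 = 767.

Answer: 767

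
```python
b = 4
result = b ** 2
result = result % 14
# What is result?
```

Trace:
`b = 4` → b = 4
`result = b ** 2` → result = 16
`result = result % 14` → result = 2
So result = 2

Answer: 2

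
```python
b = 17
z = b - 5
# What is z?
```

Trace:
`b = 17` → b = 17
`z = b - 5` → z = 12
So z = 12

Answer: 12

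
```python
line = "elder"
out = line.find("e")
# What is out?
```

Trace:
`line = "elder"` → line = 'elder'
`out = line.find("e")` → out = 0
So out = 0

Answer: 0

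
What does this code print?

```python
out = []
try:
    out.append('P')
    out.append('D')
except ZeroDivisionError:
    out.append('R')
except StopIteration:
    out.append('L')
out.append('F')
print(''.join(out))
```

Execution trace: 'P' (try body) → 'D' (try body, no exception) → 'F' (after the try/except). Output: PDF

Answer: PDF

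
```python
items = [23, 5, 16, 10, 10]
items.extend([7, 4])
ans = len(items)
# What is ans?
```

Trace:
`items = [23, 5, 16, 10, 10]` → items = [23, 5, 16, 10, 10]
`items.extend([7, 4])` → items = [23, 5, 16, 10, 10, 7, 4]
`ans = len(items)` → ans = 7
So ans = 7

Answer: 7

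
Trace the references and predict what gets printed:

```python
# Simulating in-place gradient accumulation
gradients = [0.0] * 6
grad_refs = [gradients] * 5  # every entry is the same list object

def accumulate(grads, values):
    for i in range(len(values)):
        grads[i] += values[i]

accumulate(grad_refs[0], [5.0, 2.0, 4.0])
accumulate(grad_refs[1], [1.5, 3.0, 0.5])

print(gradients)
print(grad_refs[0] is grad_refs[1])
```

Key concept: gradient accumulation aliasing.
Step by step:
`gradients = [0.0] * 6` → gradients = [0.0, 0.0, 0.0, 0.0, 0.0, 0.0]
`grad_refs = [gradients] * 5` → grad_refs = [[0.0, 0.0, 0.0, 0.0, 0.0, 0.0], [0.0, 0.0, 0.0, 0.0, 0.0, 0.0], [0.0, 0.0, 0.0, 0.0, 0.0, 0.0], [0.0, 0.0, 0.0, 0.0, 0.0, 0.0], [0.0, 0.0, 0.0, 0.0, 0.0, 0.0]]
`accumulate(grad_refs[0], [5.0, 2.0, 4.0])` → gradients = [5.0, 2.0, 4.0, 0.0, 0.0, 0.0]; grad_refs = [[5.0, 2.0, 4.0, 0.0, 0.0, 0.0], [5.0, 2.0, 4.0, 0.0, 0.0, 0.0], [5.0, 2.0, 4.0, 0.0, 0.0, 0.0], [5.0, 2.0, 4.0, 0.0, 0.0, 0.0], [5.0, 2.0, 4.0, 0.0, 0.0, 0.0]]
`accumulate(grad_refs[1], [1.5, 3.0, 0.5])` → gradients = [6.5, 5.0, 4.5, 0.0, 0.0, 0.0]; grad_refs = [[6.5, 5.0, 4.5, 0.0, 0.0, 0.0], [6.5, 5.0, 4.5, 0.0, 0.0, 0.0], [6.5, 5.0, 4.5, 0.0, 0.0, 0.0], [6.5, 5.0, 4.5, 0.0, 0.0, 0.0], [6.5, 5.0, 4.5, 0.0, 0.0, 0.0]]
`print(gradients)` → prints [6.5, 5.0, 4.5, 0.0, 0.0, 0.0]
`print(grad_refs[0] is grad_refs[1])` → prints True

Answer:
[6.5, 5.0, 4.5, 0.0, 0.0, 0.0]
True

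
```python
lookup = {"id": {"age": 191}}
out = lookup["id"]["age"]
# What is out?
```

Trace:
`lookup = {"id": {"age": 191}}` → lookup = {'id': {'age': 191}}
`out = lookup["id"]["age"]` → out = 191
So out = 191

Answer: 191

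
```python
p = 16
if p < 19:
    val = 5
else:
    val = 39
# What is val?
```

Trace:
`p = 16` → p = 16
`if p < 19: ...` → p < 19 is True → val = 5
So val = 5

Answer: 5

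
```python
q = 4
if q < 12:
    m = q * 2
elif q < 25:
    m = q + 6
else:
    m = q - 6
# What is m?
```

Trace:
`q = 4` → q = 4
`if q < 12: ...` → q < 12 is True → m = 8
So m = 8

Answer: 8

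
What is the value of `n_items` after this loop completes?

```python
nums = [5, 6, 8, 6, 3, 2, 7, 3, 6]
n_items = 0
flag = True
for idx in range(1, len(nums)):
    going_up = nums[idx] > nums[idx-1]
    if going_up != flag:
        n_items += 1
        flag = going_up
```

Count direction changes in [5, 6, 8, 6, 3, 2, 7, 3, 6]
`n_items` takes the values: 0 → 1 → 2 → 3 → 4

Answer: 4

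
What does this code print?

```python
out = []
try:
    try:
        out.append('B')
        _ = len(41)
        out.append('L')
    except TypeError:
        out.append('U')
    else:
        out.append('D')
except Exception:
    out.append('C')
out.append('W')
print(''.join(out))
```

Execution trace: 'B' (inner try body) → 'U' (inner except TypeError) → 'W' (after the try/except). Output: BUW

Answer: BUW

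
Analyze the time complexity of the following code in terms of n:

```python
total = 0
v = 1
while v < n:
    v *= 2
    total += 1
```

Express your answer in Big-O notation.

Each loop level contributes: log n. Multiplying the contributions gives O(log n).

Answer: O(log n)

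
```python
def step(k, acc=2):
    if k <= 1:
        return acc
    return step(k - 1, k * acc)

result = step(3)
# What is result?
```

Accumulator trace (n, acc): (3, 2) -> (2, 6) -> (1, 12) -> return 12

Answer: 12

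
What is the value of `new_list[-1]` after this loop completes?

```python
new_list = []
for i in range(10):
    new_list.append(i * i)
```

Last element of squares 0 to 9
`new_list` takes the values: [] → [0] → [0, 1] → [0, 1, 4] → [0, 1, 4, 9] → [0, 1, 4, 9, 16] → [0, 1, 4, 9, 16, 25] → [0, 1, 4, 9, 16, 25, 36] → [0, 1, 4, 9, 16, 25, 36, 49] → [0, 1, 4, 9, 16, 25, 36, 49, 64] → [0, 1, 4, 9, 16, 25, 36, 49, 64, 81]
So `new_list[-1]` = 81

Answer: 81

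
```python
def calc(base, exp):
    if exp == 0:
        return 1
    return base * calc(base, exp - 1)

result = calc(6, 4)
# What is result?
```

calc(6, 4) = 6 * 6 * 6 * 6 = 1296

Answer: 1296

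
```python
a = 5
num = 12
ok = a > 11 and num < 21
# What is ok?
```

Trace:
`a = 5` → a = 5
`num = 12` → num = 12
`ok = a > 11 and num < 21` → ok = False
So ok = False

Answer: False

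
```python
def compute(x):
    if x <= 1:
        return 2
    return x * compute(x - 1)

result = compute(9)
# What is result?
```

compute(9) = 9 * 8 * 7 * 6 * 5 * 4 * 3 * 2 * 2 = 725760

Answer: 725760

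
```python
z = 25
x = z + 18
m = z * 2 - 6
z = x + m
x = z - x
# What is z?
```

Trace:
`z = 25` → z = 25
`x = z + 18` → x = 43
`m = z * 2 - 6` → m = 44
`z = x + m` → z = 87
`x = z - x` → x = 44
So z = 87

Answer: 87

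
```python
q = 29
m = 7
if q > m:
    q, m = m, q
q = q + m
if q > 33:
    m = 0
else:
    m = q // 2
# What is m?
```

Trace:
`q = 29` → q = 29
`m = 7` → m = 7
`if q > m: ...` → q > m is True → q = 7; m = 29
`q = q + m` → q = 36
`if q > 33: ...` → q > 33 is True → m = 0
So m = 0

Answer: 0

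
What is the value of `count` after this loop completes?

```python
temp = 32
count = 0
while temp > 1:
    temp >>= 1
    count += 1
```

Count right shifts until 1
`count` takes the values: 0 → 1 → 2 → 3 → 4 → 5

Answer: 5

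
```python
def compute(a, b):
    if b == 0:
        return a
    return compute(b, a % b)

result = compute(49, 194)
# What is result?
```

compute(49, 194) -> compute(194, 49) -> compute(49, 47) -> compute(47, 2) -> compute(2, 1) -> compute(1, 0) -> 1

Answer: 1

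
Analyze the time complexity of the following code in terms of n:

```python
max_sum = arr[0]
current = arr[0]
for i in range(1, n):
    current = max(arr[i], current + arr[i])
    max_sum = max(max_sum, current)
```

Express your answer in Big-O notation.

This is Kadane's algorithm for maximum subarray. Time complexity: O(n).

Answer: O(n)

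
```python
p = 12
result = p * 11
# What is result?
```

Trace:
`p = 12` → p = 12
`result = p * 11` → result = 132
So result = 132

Answer: 132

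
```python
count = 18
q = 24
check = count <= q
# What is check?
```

Trace:
`count = 18` → count = 18
`q = 24` → q = 24
`check = count <= q` → check = True
So check = True

Answer: True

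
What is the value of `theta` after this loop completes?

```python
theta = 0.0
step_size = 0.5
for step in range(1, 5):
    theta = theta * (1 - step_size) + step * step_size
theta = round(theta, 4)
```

Moving average with lr=0.5
`theta` takes the values: 0.0 → 0.5 → 1.25 → 2.125 → 3.0625

Answer: 3.0625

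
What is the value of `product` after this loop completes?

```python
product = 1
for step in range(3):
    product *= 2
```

2^3 = 8
`product` takes the values: 1 → 2 → 4 → 8

Answer: 8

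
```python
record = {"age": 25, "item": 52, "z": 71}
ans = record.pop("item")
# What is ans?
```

Trace:
`record = {"age": 25, "item": 52, "z": 71}` → record = {'age': 25, 'item': 52, 'z': 71}
`ans = record.pop("item")` → record = {'age': 25, 'z': 71}; ans = 52
So ans = 52

Answer: 52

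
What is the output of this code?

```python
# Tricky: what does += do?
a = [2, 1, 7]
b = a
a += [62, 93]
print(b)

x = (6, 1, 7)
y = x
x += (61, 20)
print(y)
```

Key concept: += behavior differs for mutable vs immutable.
Step by step:
`a = [2, 1, 7]` → a = [2, 1, 7]
`b = a` → b = [2, 1, 7] (same object as a)
`a += [62, 93]` → a = [2, 1, 7, 62, 93] (same object as b); b = [2, 1, 7, 62, 93] (same object as a)
`print(b)` → prints [2, 1, 7, 62, 93]
`x = (6, 1, 7)` → x = (6, 1, 7)
`y = x` → y = (6, 1, 7)
`x += (61, 20)` → x = (6, 1, 7, 61, 20)
`print(y)` → prints (6, 1, 7)

Answer:
[2, 1, 7, 62, 93]
(6, 1, 7)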